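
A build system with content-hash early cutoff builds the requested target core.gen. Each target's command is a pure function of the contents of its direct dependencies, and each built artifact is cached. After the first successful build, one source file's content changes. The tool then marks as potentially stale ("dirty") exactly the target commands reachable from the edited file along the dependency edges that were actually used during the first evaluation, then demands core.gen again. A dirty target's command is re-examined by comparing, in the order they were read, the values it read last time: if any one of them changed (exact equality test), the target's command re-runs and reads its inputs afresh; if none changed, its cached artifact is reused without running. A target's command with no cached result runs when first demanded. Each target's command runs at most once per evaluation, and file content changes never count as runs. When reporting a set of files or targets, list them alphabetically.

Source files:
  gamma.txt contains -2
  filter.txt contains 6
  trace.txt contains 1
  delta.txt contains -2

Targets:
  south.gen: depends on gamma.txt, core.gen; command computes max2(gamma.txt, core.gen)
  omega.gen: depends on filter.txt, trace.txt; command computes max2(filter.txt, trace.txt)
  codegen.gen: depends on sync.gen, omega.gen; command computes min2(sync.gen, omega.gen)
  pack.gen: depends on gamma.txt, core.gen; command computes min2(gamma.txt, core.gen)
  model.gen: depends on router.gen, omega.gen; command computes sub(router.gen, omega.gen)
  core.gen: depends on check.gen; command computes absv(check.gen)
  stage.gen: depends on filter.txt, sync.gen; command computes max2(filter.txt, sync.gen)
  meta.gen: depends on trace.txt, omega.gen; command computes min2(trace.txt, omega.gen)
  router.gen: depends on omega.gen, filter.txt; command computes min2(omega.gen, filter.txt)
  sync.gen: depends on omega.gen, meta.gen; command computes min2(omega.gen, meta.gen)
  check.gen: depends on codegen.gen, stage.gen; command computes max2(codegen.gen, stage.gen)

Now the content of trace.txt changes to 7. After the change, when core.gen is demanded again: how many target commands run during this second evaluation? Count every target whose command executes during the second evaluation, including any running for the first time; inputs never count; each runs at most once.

Target commands that run: check.gen, codegen.gen, core.gen, meta.gen, omega.gen, stage.gen, sync.gen — 7 in total.

First evaluation (everything demanded from the output):
  omega.gen = max2(6, 1) = 6
  meta.gen = min2(1, 6) = 1
  sync.gen = min2(6, 1) = 1
  codegen.gen = min2(1, 6) = 1
  stage.gen = max2(6, 1) = 6
  check.gen = max2(1, 6) = 6
  core.gen = absv(6) = 6

Propagation after the edit:
  omega.gen: runs — trace.txt 1->7; result 7.
  meta.gen: runs — trace.txt 1->7; omega.gen 6->7; result 7.
  sync.gen: runs — omega.gen 6->7; meta.gen 1->7; result 7.
  codegen.gen: runs — sync.gen 1->7; omega.gen 6->7; result 7.
  stage.gen: runs — sync.gen 1->7; result 7.
  check.gen: runs — codegen.gen 1->7; stage.gen 6->7; result 7.
  core.gen: runs — check.gen 6->7; result 7.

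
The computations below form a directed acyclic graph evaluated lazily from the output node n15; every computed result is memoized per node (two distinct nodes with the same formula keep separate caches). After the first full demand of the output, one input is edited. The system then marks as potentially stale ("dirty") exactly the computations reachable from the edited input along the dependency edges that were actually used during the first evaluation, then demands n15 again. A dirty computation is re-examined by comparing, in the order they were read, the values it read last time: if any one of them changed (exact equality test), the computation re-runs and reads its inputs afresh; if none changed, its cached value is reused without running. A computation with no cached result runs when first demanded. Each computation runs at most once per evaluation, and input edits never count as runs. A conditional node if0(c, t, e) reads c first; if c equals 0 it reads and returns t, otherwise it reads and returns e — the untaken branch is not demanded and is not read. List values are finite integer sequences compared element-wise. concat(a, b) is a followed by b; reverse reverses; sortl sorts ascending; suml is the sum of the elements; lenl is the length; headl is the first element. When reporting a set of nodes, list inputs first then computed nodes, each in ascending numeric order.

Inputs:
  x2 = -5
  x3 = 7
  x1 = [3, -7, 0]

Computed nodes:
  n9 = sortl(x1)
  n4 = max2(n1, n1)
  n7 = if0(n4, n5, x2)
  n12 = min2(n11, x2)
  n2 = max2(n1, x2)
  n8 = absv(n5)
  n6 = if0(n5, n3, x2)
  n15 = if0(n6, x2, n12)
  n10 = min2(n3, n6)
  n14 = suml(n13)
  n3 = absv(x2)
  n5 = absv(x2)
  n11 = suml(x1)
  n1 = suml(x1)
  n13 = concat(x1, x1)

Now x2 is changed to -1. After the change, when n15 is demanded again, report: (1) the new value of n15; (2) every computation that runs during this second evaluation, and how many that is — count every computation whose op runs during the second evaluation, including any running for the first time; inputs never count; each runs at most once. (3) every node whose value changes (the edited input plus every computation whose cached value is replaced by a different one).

Demanding n15 again yields -4.
4 computations run: n5, n6, n12, n15.
The nodes whose values change: x2, n5, n6, n12, n15.

First demand of the output computes:
  n5 = absv(-5) = 5
  n6 = if0(n5=5 -> else branch x2) = -5
  n11 = suml([3, -7, 0]) = -4
  n12 = min2(-4, -5) = -5
  n15 = if0(n6=-5 -> else branch n12) = -5

After the edit, cleaning proceeds:
  n5: a read changed (x2 -5->-1) — executes, giving 1.
  n6: a read changed (n5 5->1; x2 -5->-1) — executes, giving -1.
  n12: a read changed (x2 -5->-1) — executes, giving -4.
  n15: a read changed (n6 -5->-1; n12 -5->-4) — executes, giving -4.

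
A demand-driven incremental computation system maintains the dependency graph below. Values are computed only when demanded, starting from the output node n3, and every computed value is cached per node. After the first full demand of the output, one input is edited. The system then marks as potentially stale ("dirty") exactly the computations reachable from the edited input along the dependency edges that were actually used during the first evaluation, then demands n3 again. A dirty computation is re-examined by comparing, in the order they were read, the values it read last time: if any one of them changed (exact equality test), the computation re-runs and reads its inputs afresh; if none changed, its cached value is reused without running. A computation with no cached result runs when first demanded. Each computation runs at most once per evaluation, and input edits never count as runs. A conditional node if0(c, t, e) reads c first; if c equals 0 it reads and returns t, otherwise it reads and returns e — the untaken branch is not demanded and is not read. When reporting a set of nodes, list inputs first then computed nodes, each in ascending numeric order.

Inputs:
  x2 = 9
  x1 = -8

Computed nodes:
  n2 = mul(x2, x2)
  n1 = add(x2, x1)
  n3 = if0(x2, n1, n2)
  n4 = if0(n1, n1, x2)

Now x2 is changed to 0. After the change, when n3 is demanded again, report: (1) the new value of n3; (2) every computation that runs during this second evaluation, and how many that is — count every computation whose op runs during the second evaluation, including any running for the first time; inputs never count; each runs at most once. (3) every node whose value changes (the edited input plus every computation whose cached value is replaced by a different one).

New value of n3: -8.
Computations that run: n1, n3 — 2 in total.
Values that change: x2, n3.
Key observation: a condition flipped, so demand moved to the other branch — n2 is never re-examined.

First evaluation (everything demanded from the output):
  n2 = mul(9, 9) = 81
  n3 = if0(x2=9 -> else branch n2) = 81

Propagation after the edit:
  n1: demanded for the first time — runs, produces -8.
  n2: marked dirty but never re-examined — demand shifted away from it.
  n3: runs — x2 9->0; result -8.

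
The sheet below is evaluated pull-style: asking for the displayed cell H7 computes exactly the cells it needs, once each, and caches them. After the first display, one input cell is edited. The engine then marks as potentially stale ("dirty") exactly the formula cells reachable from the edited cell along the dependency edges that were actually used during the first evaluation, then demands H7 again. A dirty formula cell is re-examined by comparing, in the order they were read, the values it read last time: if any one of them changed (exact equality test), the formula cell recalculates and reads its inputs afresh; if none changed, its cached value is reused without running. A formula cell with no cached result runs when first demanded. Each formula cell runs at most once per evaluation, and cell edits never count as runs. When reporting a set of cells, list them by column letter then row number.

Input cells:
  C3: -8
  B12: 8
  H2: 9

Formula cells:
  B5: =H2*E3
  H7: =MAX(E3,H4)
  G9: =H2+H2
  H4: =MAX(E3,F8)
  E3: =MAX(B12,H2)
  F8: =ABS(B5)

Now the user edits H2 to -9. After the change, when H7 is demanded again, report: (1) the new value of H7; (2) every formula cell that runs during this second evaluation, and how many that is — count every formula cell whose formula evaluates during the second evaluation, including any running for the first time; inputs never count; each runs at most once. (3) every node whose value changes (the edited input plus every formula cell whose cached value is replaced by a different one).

First demand of the output computes:
  E3 = MAX(8, 9) = 9
  B5 = 9 * 9 = 81
  F8 = ABS(81) = 81
  H4 = MAX(9, 81) = 81
  H7 = MAX(9, 81) = 81

After the edit, cleaning proceeds:
  E3: a read changed (H2 9->-9) — executes, giving 8.
  B5: a read changed (H2 9->-9; E3 9->8) — executes, giving -72.
  F8: a read changed (B5 81->-72) — executes, giving 72.
  H4: a read changed (E3 9->8; F8 81->72) — executes, giving 72.
  H7: a read changed (E3 9->8; H4 81->72) — executes, giving 72.

Demanding H7 again yields 72.
5 formula cells run: B5, E3, F8, H4, H7.
The nodes whose values change: B5, E3, F8, H2, H4, H7.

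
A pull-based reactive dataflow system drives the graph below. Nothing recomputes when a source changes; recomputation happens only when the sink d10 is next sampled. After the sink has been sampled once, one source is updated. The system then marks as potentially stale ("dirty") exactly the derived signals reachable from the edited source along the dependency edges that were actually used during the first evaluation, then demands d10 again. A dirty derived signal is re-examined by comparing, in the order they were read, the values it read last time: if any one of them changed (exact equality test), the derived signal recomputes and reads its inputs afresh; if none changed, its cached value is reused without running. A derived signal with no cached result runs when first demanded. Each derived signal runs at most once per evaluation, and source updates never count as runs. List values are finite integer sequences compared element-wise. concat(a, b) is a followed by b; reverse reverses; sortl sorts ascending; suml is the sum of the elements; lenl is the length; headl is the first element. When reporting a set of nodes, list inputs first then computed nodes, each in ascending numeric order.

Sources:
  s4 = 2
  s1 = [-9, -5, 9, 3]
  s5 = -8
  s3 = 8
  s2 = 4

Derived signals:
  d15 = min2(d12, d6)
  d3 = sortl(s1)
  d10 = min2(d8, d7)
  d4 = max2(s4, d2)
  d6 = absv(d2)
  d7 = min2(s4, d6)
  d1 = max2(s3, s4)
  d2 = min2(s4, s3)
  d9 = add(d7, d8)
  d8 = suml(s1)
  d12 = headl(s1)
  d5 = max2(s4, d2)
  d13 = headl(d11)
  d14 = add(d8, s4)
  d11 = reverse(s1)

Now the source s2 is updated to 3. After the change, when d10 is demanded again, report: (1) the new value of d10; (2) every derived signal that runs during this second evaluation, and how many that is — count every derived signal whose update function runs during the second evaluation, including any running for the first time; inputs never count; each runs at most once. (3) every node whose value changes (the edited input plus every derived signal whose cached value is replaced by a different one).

First evaluation (everything demanded from the output):
  d2 = min2(2, 8) = 2
  d6 = absv(2) = 2
  d7 = min2(2, 2) = 2
  d8 = suml([-9, -5, 9, 3]) = -2
  d10 = min2(-2, 2) = -2

Propagation after the edit:
  s2 feeds no computation that the output demands — nothing is marked dirty and nothing runs.

Key observation: s2 is never demanded by the output, so the edit triggers no recomputation at all.

New value of d10: -2.
Derived signals that run: none — 0 in total.
Values that change: s2.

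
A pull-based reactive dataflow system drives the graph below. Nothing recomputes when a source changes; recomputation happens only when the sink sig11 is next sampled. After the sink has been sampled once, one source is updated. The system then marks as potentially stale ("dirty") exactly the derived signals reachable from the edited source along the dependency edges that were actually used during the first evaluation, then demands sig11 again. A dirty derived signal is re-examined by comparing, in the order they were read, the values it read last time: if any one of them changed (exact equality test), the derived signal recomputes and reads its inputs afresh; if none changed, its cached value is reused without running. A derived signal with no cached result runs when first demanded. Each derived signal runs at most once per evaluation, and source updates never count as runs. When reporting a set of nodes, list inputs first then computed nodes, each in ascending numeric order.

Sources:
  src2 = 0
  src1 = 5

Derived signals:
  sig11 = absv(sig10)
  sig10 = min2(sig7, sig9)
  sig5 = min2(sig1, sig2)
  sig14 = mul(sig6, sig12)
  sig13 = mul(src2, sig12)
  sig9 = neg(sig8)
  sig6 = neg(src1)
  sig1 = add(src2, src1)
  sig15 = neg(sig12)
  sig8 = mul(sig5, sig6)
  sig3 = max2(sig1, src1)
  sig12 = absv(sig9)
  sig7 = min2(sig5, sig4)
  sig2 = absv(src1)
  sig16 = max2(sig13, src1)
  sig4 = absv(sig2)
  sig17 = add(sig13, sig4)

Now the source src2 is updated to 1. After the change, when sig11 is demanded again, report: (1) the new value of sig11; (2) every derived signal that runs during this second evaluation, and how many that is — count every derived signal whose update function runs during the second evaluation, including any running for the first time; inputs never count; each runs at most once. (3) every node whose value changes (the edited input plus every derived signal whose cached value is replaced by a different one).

New value of sig11: 5.
Derived signals that run: sig1, sig5 — 2 in total.
Values that change: src2, sig1.
Key observation: the change is absorbed at sig5 — it re-runs but produces the same value, and the output's value is unchanged.

First evaluation (everything demanded from the output):
  sig1 = add(0, 5) = 5
  sig2 = absv(5) = 5
  sig4 = absv(5) = 5
  sig5 = min2(5, 5) = 5
  sig6 = neg(5) = -5
  sig7 = min2(5, 5) = 5
  sig8 = mul(5, -5) = -25
  sig9 = neg(-25) = 25
  sig10 = min2(5, 25) = 5
  sig11 = absv(5) = 5

Propagation after the edit:
  sig1: runs — src2 0->1; result 6.
  sig5: runs — sig1 5->6; result 5 (same value as before).
  sig7: checked — values it read are unchanged (sig5 unchanged, sig4 unchanged); reused cached 5 without running.
  sig8: checked — values it read are unchanged (sig5 unchanged, sig6 unchanged); reused cached -25 without running.
  sig9: checked — values it read are unchanged (sig8 unchanged); reused cached 25 without running.
  sig10: checked — values it read are unchanged (sig7 unchanged, sig9 unchanged); reused cached 5 without running.
  sig11: checked — values it read are unchanged (sig10 unchanged); reused cached 5 without running.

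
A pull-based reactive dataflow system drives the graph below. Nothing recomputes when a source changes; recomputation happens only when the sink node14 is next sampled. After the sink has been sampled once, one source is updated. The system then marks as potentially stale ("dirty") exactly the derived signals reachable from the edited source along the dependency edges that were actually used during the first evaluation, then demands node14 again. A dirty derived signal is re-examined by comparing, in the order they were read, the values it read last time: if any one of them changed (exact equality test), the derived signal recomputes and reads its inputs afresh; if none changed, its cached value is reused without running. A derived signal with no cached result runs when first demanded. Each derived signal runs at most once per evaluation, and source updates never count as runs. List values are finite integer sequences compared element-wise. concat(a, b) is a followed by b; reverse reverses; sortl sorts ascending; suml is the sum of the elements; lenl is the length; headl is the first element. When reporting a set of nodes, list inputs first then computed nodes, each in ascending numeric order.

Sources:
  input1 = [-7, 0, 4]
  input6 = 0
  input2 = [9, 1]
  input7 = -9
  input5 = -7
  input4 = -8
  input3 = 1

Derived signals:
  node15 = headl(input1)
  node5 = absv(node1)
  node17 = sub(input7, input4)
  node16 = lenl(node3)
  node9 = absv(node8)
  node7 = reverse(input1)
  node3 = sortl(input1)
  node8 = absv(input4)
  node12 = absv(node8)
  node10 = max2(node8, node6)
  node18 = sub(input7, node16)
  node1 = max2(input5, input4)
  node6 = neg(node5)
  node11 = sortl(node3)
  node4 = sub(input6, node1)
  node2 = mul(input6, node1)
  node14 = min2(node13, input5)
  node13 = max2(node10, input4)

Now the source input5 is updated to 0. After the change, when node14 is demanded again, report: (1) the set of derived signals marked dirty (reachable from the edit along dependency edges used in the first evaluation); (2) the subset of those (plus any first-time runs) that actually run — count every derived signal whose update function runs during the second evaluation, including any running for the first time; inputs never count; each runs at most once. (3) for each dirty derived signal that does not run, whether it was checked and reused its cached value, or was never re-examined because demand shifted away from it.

Marked dirty: node1, node5, node6, node10, node13, node14.
Derived signals that run: node1, node5, node6, node10, node14 — 5 in total.
Checked but reused from cache: node13.
Key observation: the cutoff stops propagation at node13 — its inputs' values are unchanged, so it reuses its cache.

First evaluation (everything demanded from the output):
  node1 = max2(-7, -8) = -7
  node5 = absv(-7) = 7
  node6 = neg(7) = -7
  node8 = absv(-8) = 8
  node10 = max2(8, -7) = 8
  node13 = max2(8, -8) = 8
  node14 = min2(8, -7) = -7

Propagation after the edit:
  node1: runs — input5 -7->0; result 0.
  node5: runs — node1 -7->0; result 0.
  node6: runs — node5 7->0; result 0.
  node10: runs — node6 -7->0; result 8 (same value as before).
  node13: checked — values it read are unchanged (node10 unchanged, input4 unchanged); reused cached 8 without running.
  node14: runs — input5 -7->0; result 0.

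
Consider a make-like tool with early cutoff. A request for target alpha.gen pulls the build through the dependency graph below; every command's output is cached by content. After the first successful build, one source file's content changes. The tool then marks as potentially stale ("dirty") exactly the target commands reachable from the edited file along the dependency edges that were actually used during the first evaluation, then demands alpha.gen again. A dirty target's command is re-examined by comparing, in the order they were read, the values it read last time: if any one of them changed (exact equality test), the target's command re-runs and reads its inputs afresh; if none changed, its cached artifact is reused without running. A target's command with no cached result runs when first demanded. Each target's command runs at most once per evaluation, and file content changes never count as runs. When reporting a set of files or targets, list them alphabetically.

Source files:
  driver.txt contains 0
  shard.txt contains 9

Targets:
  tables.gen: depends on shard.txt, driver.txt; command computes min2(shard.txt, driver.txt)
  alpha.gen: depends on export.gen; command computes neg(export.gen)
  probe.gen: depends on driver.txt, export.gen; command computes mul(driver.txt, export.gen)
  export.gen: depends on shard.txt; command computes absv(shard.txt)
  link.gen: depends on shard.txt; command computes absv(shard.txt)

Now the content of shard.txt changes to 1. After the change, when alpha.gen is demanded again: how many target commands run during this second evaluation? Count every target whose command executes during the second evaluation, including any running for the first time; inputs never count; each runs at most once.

2 target commands run: alpha.gen, export.gen.

First demand of the output computes:
  export.gen = absv(9) = 9
  alpha.gen = neg(9) = -9

After the edit, cleaning proceeds:
  export.gen: a read changed (shard.txt 9->1) — executes, giving 1.
  alpha.gen: a read changed (export.gen 9->1) — executes, giving -1.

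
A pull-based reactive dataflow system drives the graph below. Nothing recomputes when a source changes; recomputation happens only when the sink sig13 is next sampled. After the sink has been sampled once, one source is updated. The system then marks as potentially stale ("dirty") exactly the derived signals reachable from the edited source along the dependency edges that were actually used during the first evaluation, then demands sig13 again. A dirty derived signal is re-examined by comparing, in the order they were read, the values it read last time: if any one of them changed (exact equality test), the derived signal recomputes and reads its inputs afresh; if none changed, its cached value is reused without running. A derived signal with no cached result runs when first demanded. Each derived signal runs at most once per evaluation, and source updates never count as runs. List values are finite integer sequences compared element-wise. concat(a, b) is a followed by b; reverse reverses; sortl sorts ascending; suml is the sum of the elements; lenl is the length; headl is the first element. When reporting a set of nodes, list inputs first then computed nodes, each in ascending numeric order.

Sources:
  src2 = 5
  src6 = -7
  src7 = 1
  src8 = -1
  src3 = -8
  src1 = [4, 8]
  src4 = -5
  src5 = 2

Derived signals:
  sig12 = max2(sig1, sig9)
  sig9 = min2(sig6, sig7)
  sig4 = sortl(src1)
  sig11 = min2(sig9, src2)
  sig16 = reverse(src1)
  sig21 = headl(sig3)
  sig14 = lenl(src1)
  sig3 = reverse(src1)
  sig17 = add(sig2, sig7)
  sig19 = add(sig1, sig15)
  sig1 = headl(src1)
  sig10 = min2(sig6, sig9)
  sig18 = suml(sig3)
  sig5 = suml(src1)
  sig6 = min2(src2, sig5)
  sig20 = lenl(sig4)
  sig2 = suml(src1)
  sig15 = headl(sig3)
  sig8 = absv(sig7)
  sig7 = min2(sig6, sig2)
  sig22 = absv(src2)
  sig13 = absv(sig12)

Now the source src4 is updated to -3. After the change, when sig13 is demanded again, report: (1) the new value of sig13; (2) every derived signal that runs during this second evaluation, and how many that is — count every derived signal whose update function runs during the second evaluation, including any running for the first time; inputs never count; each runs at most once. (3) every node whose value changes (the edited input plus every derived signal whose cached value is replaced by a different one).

First evaluation (everything demanded from the output):
  sig1 = headl([4, 8]) = 4
  sig2 = suml([4, 8]) = 12
  sig5 = suml([4, 8]) = 12
  sig6 = min2(5, 12) = 5
  sig7 = min2(5, 12) = 5
  sig9 = min2(5, 5) = 5
  sig12 = max2(4, 5) = 5
  sig13 = absv(5) = 5

Propagation after the edit:
  src4 feeds no computation that the output demands — nothing is marked dirty and nothing runs.

Key observation: src4 is never demanded by the output, so the edit triggers no recomputation at all.

New value of sig13: 5.
Derived signals that run: none — 0 in total.
Values that change: src4.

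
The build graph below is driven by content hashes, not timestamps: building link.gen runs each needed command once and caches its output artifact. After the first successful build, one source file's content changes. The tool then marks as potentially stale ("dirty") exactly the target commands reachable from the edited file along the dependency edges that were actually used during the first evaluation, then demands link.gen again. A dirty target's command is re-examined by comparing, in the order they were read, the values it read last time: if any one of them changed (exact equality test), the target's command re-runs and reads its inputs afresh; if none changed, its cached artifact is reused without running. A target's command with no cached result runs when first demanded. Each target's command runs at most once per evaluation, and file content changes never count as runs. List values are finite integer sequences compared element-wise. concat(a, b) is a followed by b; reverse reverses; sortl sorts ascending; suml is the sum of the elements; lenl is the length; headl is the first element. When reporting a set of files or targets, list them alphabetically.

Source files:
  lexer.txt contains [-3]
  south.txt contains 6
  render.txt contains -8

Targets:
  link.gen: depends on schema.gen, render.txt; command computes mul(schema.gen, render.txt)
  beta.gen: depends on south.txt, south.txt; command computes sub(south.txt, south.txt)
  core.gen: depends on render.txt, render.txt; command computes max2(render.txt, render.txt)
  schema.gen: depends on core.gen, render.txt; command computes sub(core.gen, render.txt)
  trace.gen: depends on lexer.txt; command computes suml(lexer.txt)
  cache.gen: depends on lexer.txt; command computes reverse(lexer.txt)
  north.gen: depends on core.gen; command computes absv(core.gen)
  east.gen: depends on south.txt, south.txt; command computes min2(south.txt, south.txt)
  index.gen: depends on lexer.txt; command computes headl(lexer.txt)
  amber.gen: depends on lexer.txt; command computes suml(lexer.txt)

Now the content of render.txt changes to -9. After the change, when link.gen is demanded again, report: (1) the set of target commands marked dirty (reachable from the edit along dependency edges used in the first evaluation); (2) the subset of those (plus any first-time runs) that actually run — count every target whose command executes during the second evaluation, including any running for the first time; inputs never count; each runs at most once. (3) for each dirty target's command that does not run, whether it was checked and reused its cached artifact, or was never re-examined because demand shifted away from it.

Initial pass — values computed on the first demand:
  core.gen = max2(-8, -8) = -8
  schema.gen = sub(-8, -8) = 0
  link.gen = mul(0, -8) = 0

Second demand — change propagation:
  core.gen: re-runs because render.txt -8->-9; render.txt -8->-9; new result -9.
  schema.gen: re-runs because core.gen -8->-9; render.txt -8->-9; new result 0 (unchanged).
  link.gen: re-runs because render.txt -8->-9; new result 0 (unchanged).

Dirty set: core.gen, link.gen, schema.gen.
Run set: core.gen, link.gen, schema.gen (3 run).
All dirty target commands ended up running.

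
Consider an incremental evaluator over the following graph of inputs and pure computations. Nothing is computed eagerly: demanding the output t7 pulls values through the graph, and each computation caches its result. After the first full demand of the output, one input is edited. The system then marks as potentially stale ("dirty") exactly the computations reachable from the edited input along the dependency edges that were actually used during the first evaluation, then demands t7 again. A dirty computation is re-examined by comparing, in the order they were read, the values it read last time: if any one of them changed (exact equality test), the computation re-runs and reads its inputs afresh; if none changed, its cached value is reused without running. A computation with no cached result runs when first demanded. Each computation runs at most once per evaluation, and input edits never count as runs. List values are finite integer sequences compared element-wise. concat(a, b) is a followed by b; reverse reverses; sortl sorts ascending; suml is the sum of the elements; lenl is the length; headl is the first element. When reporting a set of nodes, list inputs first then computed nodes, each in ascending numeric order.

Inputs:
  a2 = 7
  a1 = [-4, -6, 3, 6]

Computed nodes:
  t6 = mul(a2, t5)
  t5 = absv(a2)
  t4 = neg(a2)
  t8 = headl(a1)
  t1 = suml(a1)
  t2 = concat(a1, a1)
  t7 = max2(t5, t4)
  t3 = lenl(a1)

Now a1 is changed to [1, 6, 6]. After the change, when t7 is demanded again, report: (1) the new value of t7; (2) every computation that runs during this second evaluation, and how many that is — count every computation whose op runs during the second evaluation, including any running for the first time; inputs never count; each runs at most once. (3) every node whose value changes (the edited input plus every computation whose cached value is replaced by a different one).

t7 now evaluates to 7.
Run set: none (0 run).
Changed values: a1.
The important point: nothing the output needs ever reads a1, so the edit is invisible to it.

Initial pass — values computed on the first demand:
  t4 = neg(7) = -7
  t5 = absv(7) = 7
  t7 = max2(7, -7) = 7

Second demand — change propagation:
  no demanded computation ever read a1, so the edit dirties nothing and nothing runs.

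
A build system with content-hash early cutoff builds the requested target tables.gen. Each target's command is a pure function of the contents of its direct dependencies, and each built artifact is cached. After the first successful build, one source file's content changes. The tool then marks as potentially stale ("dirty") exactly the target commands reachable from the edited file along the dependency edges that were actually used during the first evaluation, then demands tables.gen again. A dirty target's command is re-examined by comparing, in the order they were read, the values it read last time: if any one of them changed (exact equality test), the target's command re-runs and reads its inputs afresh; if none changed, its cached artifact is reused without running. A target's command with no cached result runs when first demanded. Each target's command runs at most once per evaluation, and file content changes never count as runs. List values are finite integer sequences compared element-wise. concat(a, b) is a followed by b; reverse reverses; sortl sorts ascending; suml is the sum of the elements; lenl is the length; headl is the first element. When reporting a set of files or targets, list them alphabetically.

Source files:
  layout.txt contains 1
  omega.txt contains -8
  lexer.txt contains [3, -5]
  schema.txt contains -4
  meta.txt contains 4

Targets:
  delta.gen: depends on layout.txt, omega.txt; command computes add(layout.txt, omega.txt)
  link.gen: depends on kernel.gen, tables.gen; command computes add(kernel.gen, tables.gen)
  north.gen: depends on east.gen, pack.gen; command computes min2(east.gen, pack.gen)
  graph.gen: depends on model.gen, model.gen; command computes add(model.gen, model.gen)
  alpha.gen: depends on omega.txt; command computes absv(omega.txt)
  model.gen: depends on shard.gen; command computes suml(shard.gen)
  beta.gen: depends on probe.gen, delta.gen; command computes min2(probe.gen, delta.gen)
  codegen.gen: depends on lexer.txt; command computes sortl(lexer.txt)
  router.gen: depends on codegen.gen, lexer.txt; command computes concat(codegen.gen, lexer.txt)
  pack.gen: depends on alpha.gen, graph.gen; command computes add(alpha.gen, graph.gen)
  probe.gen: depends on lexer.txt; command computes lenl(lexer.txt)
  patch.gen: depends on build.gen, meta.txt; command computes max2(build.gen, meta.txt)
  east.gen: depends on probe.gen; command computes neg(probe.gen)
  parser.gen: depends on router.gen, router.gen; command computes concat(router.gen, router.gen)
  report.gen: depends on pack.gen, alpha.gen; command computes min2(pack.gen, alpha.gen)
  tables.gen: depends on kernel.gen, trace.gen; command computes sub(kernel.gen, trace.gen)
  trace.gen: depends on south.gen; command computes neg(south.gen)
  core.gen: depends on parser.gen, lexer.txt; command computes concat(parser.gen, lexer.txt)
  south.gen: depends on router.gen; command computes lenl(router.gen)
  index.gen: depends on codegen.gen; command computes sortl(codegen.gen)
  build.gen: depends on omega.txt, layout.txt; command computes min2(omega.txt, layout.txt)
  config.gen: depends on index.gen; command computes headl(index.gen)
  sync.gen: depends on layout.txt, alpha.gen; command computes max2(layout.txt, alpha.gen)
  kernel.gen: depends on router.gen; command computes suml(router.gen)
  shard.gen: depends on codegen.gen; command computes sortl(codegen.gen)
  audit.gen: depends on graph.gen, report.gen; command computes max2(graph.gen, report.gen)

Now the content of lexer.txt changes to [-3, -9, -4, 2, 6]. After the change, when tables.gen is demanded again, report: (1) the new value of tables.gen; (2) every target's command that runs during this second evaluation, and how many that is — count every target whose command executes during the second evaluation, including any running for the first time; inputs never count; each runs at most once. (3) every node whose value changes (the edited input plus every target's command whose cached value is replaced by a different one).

First evaluation (everything demanded from the output):
  codegen.gen = sortl([3, -5]) = [-5, 3]
  router.gen = concat([-5, 3], [3, -5]) = [-5, 3, 3, -5]
  kernel.gen = suml([-5, 3, 3, -5]) = -4
  south.gen = lenl([-5, 3, 3, -5]) = 4
  trace.gen = neg(4) = -4
  tables.gen = sub(-4, -4) = 0

Propagation after the edit:
  codegen.gen: runs — lexer.txt [3, -5]->[-3, -9, -4, 2, 6]; result [-9, -4, -3, 2, 6].
  router.gen: runs — codegen.gen [-5, 3]->[-9, -4, -3, 2, 6]; lexer.txt [3, -5]->[-3, -9, -4, 2, 6]; result [-9, -4, -3, 2, 6, -3, -9, -4, 2, 6].
  kernel.gen: runs — router.gen [-5, 3, 3, -5]->[-9, -4, -3, 2, 6, -3, -9, -4, 2, 6]; result -16.
  south.gen: runs — router.gen [-5, 3, 3, -5]->[-9, -4, -3, 2, 6, -3, -9, -4, 2, 6]; result 10.
  trace.gen: runs — south.gen 4->10; result -10.
  tables.gen: runs — kernel.gen -4->-16; trace.gen -4->-10; result -6.

New value of tables.gen: -6.
Target commands that run: codegen.gen, kernel.gen, router.gen, south.gen, tables.gen, trace.gen — 6 in total.
Values that change: codegen.gen, kernel.gen, lexer.txt, router.gen, south.gen, tables.gen, trace.gen.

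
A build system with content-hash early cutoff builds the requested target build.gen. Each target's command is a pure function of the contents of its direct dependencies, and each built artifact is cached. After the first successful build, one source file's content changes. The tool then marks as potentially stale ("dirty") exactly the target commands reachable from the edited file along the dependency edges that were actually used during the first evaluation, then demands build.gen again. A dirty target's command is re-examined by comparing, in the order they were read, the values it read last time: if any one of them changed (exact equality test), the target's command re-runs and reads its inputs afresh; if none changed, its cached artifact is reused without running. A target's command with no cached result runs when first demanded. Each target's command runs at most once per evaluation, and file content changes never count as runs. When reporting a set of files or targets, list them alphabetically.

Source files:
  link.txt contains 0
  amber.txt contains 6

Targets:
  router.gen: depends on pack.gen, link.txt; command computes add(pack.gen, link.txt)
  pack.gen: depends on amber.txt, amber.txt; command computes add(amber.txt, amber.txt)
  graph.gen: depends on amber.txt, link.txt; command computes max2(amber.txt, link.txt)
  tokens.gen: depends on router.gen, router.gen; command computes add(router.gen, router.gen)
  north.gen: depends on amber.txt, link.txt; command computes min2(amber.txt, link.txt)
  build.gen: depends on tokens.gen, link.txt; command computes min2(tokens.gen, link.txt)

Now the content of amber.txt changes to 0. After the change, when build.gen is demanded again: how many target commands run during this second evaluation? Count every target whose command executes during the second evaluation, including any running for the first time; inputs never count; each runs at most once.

Target commands that run: build.gen, pack.gen, router.gen, tokens.gen — 4 in total.

First evaluation (everything demanded from the output):
  pack.gen = add(6, 6) = 12
  router.gen = add(12, 0) = 12
  tokens.gen = add(12, 12) = 24
  build.gen = min2(24, 0) = 0

Propagation after the edit:
  pack.gen: runs — amber.txt 6->0; amber.txt 6->0; result 0.
  router.gen: runs — pack.gen 12->0; result 0.
  tokens.gen: runs — router.gen 12->0; router.gen 12->0; result 0.
  build.gen: runs — tokens.gen 24->0; result 0 (same value as before).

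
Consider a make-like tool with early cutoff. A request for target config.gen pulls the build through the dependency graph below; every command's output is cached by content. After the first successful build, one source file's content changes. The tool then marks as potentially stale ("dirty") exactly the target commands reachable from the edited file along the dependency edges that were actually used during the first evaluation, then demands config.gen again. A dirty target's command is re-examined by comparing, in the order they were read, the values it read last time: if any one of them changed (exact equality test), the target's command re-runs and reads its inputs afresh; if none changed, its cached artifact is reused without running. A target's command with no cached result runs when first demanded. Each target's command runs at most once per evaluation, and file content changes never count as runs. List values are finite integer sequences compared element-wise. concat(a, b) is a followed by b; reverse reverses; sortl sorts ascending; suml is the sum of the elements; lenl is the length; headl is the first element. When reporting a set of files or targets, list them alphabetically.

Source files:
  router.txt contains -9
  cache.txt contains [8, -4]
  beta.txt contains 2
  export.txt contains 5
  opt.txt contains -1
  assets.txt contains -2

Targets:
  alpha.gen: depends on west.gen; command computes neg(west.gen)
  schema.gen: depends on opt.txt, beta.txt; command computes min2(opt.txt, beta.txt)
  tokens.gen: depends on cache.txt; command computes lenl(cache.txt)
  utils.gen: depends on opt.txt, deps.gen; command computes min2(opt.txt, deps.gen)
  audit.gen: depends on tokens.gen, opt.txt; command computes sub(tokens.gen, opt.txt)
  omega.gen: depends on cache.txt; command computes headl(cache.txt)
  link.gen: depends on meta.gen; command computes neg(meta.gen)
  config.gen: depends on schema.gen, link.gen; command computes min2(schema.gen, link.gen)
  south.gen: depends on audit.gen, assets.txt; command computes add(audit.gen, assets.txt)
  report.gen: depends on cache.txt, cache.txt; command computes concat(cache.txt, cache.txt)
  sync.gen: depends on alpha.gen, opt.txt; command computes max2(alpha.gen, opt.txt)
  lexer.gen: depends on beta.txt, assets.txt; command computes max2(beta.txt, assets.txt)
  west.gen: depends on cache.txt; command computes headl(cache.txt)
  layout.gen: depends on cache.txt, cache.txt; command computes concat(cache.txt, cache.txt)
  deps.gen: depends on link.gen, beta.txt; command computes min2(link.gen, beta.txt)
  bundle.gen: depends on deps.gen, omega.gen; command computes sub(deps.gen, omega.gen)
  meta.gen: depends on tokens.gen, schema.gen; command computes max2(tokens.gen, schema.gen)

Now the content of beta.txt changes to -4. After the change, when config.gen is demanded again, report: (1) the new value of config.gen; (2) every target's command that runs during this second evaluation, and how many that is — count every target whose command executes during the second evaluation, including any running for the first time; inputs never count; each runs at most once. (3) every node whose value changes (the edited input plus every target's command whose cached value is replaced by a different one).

First demand of the output computes:
  schema.gen = min2(-1, 2) = -1
  tokens.gen = lenl([8, -4]) = 2
  meta.gen = max2(2, -1) = 2
  link.gen = neg(2) = -2
  config.gen = min2(-1, -2) = -2

After the edit, cleaning proceeds:
  schema.gen: a read changed (beta.txt 2->-4) — executes, giving -4.
  meta.gen: a read changed (schema.gen -1->-4) — executes, giving 2 — identical to its old value.
  link.gen: dirty, but its reads are unchanged (meta.gen unchanged); cached -2 stands.
  config.gen: a read changed (schema.gen -1->-4) — executes, giving -4.

Note where the cutoff bites: link.gen is checked, finds nothing changed, and keeps its cache.

Demanding config.gen again yields -4.
3 target commands run: config.gen, meta.gen, schema.gen.
The nodes whose values change: beta.txt, config.gen, schema.gen.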